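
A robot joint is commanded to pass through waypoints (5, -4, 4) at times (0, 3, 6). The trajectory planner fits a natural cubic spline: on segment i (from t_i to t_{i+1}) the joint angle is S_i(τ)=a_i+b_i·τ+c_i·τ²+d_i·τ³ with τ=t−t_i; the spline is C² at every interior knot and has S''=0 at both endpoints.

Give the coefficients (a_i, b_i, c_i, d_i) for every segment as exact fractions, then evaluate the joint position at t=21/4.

Δ: Δ0=-3, Δ1=8/3
row 1: diag=12, rhs=34; c'=1/4, d'=17/6
back: M1=17/6
M: M0=0, M1=17/6, M2=0
seg 0: a=5, c=M0/2=0, d=(M1−M0)/(6·3)=17/108, b=Δ0−h0·(2M0+M1)/6=-53/12
seg 1: a=-4, c=M1/2=17/12, d=(M2−M1)/(6·3)=-17/108, b=Δ1−h1·(2M1+M2)/6=-1/6
t_q=21/4 → seg 1, τ=9/4; S=-4+-1/6·τ+17/12·τ²+-17/108·τ³=257/256

  seg 0: a=5 b=-53/12 c=0 d=17/108
  seg 1: a=-4 b=-1/6 c=17/12 d=-17/108
S(21/4) = 257/256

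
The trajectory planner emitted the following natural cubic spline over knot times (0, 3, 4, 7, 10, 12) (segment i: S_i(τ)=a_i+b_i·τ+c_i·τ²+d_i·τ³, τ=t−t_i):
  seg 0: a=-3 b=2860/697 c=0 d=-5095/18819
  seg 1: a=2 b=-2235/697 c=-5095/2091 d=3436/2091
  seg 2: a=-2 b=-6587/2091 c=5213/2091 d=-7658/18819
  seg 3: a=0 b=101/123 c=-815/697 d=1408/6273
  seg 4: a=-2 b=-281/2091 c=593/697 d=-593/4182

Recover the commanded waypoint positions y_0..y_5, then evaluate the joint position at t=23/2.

y_0 = S_0(0) = a_0 = -3
y_1 = S_1(0) = a_1 = 2
y_2 = S_2(0) = a_2 = -2
y_3 = S_3(0) = a_3 = 0
y_4 = S_4(0) = a_4 = -2
y_5 = S_4(2) = 0
t_q=23/2 is in segment 4 (τ=3/2); S_4(τ)=-8541/11152

y_0=-3 y_1=2 y_2=-2 y_3=0 y_4=-2 y_5=0
S(23/2) = -8541/11152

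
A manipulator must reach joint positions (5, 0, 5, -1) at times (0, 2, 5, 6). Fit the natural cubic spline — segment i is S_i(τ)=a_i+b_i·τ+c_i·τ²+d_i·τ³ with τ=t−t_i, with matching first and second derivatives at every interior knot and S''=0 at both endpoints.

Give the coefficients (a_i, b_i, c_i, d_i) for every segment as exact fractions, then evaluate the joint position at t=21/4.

  seg 0: a=5 b=-1741/426 c=0 d=169/426
  seg 1: a=0 b=287/426 c=169/71 d=-97/142
  seg 2: a=5 b=-743/213 c=-535/142 d=535/426
S(21/4) = 35553/9088

Δ: Δ0=-5/2, Δ1=5/3, Δ2=-6
row 1: diag=10, rhs=25; c'=3/10, d'=5/2
row 2: denom=8−3·3/10=71/10; d'=(-46−3·5/2)/(71/10)=-535/71
back: M2=-535/71
back: M1=5/2−3/10·-535/71=338/71
M: M0=0, M1=338/71, M2=-535/71, M3=0
seg 0: a=5, c=M0/2=0, d=(M1−M0)/(6·2)=169/426, b=Δ0−h0·(2M0+M1)/6=-1741/426
seg 1: a=0, c=M1/2=169/71, d=(M2−M1)/(6·3)=-97/142, b=Δ1−h1·(2M1+M2)/6=287/426
seg 2: a=5, c=M2/2=-535/142, d=(M3−M2)/(6·1)=535/426, b=Δ2−h2·(2M2+M3)/6=-743/213
t_q=21/4 → seg 2, τ=1/4; S=5+-743/213·τ+-535/142·τ²+535/426·τ³=35553/9088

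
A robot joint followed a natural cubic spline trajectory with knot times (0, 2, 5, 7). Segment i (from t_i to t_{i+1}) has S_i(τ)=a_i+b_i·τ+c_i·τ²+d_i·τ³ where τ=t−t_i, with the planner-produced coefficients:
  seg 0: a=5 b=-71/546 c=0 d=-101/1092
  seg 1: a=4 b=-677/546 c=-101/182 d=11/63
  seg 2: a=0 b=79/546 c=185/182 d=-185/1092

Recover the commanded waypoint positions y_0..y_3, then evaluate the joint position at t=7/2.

y_0=5 y_1=4 y_2=0 y_3=3
S(7/2) = 77/52

y_0 = S_0(0) = a_0 = 5
y_1 = S_1(0) = a_1 = 4
y_2 = S_2(0) = a_2 = 0
y_3 = S_2(2) = 3
t_q=7/2 is in segment 1 (τ=3/2); S_1(τ)=77/52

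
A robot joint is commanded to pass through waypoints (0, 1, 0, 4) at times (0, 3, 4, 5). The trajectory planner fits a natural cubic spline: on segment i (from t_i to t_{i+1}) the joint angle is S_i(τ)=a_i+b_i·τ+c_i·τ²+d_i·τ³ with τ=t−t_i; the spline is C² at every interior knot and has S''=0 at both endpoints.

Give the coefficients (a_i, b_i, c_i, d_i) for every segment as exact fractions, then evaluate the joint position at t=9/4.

Δ: Δ0=1/3, Δ1=-1, Δ2=4
row 1: diag=8, rhs=-8; c'=1/8, d'=-1
row 2: denom=4−1·1/8=31/8; d'=(30−1·-1)/(31/8)=8
back: M2=8
back: M1=-1−1/8·8=-2
M: M0=0, M1=-2, M2=8, M3=0
seg 0: a=0, c=M0/2=0, d=(M1−M0)/(6·3)=-1/9, b=Δ0−h0·(2M0+M1)/6=4/3
seg 1: a=1, c=M1/2=-1, d=(M2−M1)/(6·1)=5/3, b=Δ1−h1·(2M1+M2)/6=-5/3
seg 2: a=0, c=M2/2=4, d=(M3−M2)/(6·1)=-4/3, b=Δ2−h2·(2M2+M3)/6=4/3
t_q=9/4 → seg 0, τ=9/4; S=0+4/3·τ+0·τ²+-1/9·τ³=111/64

  seg 0: a=0 b=4/3 c=0 d=-1/9
  seg 1: a=1 b=-5/3 c=-1 d=5/3
  seg 2: a=0 b=4/3 c=4 d=-4/3
S(9/4) = 111/64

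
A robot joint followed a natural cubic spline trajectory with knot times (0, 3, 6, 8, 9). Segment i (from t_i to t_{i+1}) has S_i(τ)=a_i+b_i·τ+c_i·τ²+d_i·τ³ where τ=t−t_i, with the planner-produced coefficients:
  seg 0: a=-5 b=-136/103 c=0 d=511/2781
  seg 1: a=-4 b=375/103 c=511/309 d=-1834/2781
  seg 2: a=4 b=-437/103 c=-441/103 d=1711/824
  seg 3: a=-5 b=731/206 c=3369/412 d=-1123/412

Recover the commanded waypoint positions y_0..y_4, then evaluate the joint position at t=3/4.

y_0=-5 y_1=-4 y_2=4 y_3=-5 y_4=4
S(3/4) = -38977/6592

y_0 = S_0(0) = a_0 = -5
y_1 = S_1(0) = a_1 = -4
y_2 = S_2(0) = a_2 = 4
y_3 = S_3(0) = a_3 = -5
y_4 = S_3(1) = 4
t_q=3/4 is in segment 0 (τ=3/4); S_0(τ)=-38977/6592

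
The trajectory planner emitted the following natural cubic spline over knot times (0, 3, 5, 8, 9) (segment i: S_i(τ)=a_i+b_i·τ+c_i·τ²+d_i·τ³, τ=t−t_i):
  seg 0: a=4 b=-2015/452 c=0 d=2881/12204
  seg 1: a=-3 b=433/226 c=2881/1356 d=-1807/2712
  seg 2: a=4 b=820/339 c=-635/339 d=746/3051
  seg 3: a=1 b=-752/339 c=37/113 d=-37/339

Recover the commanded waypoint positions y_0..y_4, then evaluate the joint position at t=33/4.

y_0=4 y_1=-3 y_2=4 y_3=1 y_4=-1
S(33/4) = 3357/7232

y_0 = S_0(0) = a_0 = 4
y_1 = S_1(0) = a_1 = -3
y_2 = S_2(0) = a_2 = 4
y_3 = S_3(0) = a_3 = 1
y_4 = S_3(1) = -1
t_q=33/4 is in segment 3 (τ=1/4); S_3(τ)=3357/7232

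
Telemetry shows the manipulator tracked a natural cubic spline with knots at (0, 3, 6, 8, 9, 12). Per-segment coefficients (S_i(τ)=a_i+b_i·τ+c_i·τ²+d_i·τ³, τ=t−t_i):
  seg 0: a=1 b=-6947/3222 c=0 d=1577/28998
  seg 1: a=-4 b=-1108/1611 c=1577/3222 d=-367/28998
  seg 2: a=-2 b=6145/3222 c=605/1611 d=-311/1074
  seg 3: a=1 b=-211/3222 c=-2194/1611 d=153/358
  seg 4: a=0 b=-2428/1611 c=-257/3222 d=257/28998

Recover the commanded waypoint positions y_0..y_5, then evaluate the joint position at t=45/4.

y_0=1 y_1=-4 y_2=-2 y_3=1 y_4=0 y_5=-5
S(45/4) = -84635/22912

y_0 = S_0(0) = a_0 = 1
y_1 = S_1(0) = a_1 = -4
y_2 = S_2(0) = a_2 = -2
y_3 = S_3(0) = a_3 = 1
y_4 = S_4(0) = a_4 = 0
y_5 = S_4(3) = -5
t_q=45/4 is in segment 4 (τ=9/4); S_4(τ)=-84635/22912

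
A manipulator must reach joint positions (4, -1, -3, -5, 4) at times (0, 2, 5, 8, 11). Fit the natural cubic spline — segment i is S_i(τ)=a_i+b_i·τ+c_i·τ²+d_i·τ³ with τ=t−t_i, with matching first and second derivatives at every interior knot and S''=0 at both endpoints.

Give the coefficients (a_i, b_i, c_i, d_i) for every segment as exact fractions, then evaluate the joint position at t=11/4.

Δ: Δ0=-5/2, Δ1=-2/3, Δ2=-2/3, Δ3=3
row 1: diag=10, rhs=11; c'=3/10, d'=11/10
row 2: denom=12−3·3/10=111/10; d'=(0−3·11/10)/(111/10)=-11/37
row 3: denom=12−3·10/37=414/37; d'=(22−3·-11/37)/(414/37)=847/414
back: M3=847/414
back: M2=-11/37−10/37·847/414=-176/207
back: M1=11/10−3/10·-176/207=187/138
M: M0=0, M1=187/138, M2=-176/207, M3=847/414, M4=0
seg 0: a=4, c=M0/2=0, d=(M1−M0)/(6·2)=187/1656, b=Δ0−h0·(2M0+M1)/6=-611/207
seg 1: a=-1, c=M1/2=187/276, d=(M2−M1)/(6·3)=-913/7452, b=Δ1−h1·(2M1+M2)/6=-661/414
seg 2: a=-3, c=M2/2=-88/207, d=(M3−M2)/(6·3)=1199/7452, b=Δ2−h2·(2M2+M3)/6=-695/828
seg 3: a=-5, c=M3/2=847/828, d=(M4−M3)/(6·3)=-847/7452, b=Δ3−h3·(2M3+M4)/6=395/414
t_q=11/4 → seg 1, τ=3/4; S=-1+-661/414·τ+187/276·τ²+-913/7452·τ³=-10999/5888

  seg 0: a=4 b=-611/207 c=0 d=187/1656
  seg 1: a=-1 b=-661/414 c=187/276 d=-913/7452
  seg 2: a=-3 b=-695/828 c=-88/207 d=1199/7452
  seg 3: a=-5 b=395/414 c=847/828 d=-847/7452
S(11/4) = -10999/5888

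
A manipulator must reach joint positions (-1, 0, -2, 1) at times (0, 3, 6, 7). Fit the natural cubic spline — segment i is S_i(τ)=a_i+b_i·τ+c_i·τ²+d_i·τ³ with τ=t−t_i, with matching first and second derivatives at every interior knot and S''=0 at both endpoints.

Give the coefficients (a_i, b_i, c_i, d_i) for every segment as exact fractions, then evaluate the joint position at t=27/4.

Δ: Δ0=1/3, Δ1=-2/3, Δ2=3
row 1: diag=12, rhs=-6; c'=1/4, d'=-1/2
row 2: denom=8−3·1/4=29/4; d'=(22−3·-1/2)/(29/4)=94/29
back: M2=94/29
back: M1=-1/2−1/4·94/29=-38/29
M: M0=0, M1=-38/29, M2=94/29, M3=0
seg 0: a=-1, c=M0/2=0, d=(M1−M0)/(6·3)=-19/261, b=Δ0−h0·(2M0+M1)/6=86/87
seg 1: a=0, c=M1/2=-19/29, d=(M2−M1)/(6·3)=22/87, b=Δ1−h1·(2M1+M2)/6=-85/87
seg 2: a=-2, c=M2/2=47/29, d=(M3−M2)/(6·1)=-47/87, b=Δ2−h2·(2M2+M3)/6=167/87
t_q=27/4 → seg 2, τ=3/4; S=-2+167/87·τ+47/29·τ²+-47/87·τ³=229/1856

  seg 0: a=-1 b=86/87 c=0 d=-19/261
  seg 1: a=0 b=-85/87 c=-19/29 d=22/87
  seg 2: a=-2 b=167/87 c=47/29 d=-47/87
S(27/4) = 229/1856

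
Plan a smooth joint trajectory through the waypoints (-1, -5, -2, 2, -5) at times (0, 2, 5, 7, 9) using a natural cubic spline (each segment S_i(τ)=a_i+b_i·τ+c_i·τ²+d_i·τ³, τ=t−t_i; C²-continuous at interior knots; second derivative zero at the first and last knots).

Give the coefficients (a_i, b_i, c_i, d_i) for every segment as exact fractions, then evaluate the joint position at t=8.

  seg 0: a=-1 b=-859/344 c=0 d=171/1376
  seg 1: a=-5 b=-173/172 c=513/688 d=-53/2064
  seg 2: a=-2 b=1909/688 c=177/344 d=-1241/2752
  seg 3: a=2 b=-199/344 c=-3015/1376 d=1005/2752
S(8) = -1113/2752

Δ: Δ0=-2, Δ1=1, Δ2=2, Δ3=-7/2
row 1: diag=10, rhs=18; c'=3/10, d'=9/5
row 2: denom=10−3·3/10=91/10; d'=(6−3·9/5)/(91/10)=6/91
row 3: denom=8−2·20/91=688/91; d'=(-33−2·6/91)/(688/91)=-3015/688
back: M3=-3015/688
back: M2=6/91−20/91·-3015/688=177/172
back: M1=9/5−3/10·177/172=513/344
M: M0=0, M1=513/344, M2=177/172, M3=-3015/688, M4=0
seg 0: a=-1, c=M0/2=0, d=(M1−M0)/(6·2)=171/1376, b=Δ0−h0·(2M0+M1)/6=-859/344
seg 1: a=-5, c=M1/2=513/688, d=(M2−M1)/(6·3)=-53/2064, b=Δ1−h1·(2M1+M2)/6=-173/172
seg 2: a=-2, c=M2/2=177/344, d=(M3−M2)/(6·2)=-1241/2752, b=Δ2−h2·(2M2+M3)/6=1909/688
seg 3: a=2, c=M3/2=-3015/1376, d=(M4−M3)/(6·2)=1005/2752, b=Δ3−h3·(2M3+M4)/6=-199/344
t_q=8 → seg 3, τ=1; S=2+-199/344·τ+-3015/1376·τ²+1005/2752·τ³=-1113/2752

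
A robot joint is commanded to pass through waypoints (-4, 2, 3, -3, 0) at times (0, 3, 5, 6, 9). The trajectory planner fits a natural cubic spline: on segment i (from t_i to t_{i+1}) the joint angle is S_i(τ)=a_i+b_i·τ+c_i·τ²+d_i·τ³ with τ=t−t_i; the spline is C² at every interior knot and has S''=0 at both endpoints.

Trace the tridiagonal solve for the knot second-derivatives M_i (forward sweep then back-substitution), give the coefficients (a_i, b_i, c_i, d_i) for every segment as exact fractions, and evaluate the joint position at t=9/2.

Δ: Δ0=2, Δ1=1/2, Δ2=-6, Δ3=1
row 1: diag=10, rhs=-9; c'=1/5, d'=-9/10
row 2: denom=6−2·1/5=28/5; d'=(-39−2·-9/10)/(28/5)=-93/14
row 3: denom=8−1·5/28=219/28; d'=(42−1·-93/14)/(219/28)=454/73
back: M3=454/73
back: M2=-93/14−5/28·454/73=-566/73
back: M1=-9/10−1/5·-566/73=95/146
M: M0=0, M1=95/146, M2=-566/73, M3=454/73, M4=0
seg 0: a=-4, c=M0/2=0, d=(M1−M0)/(6·3)=95/2628, b=Δ0−h0·(2M0+M1)/6=489/292
seg 1: a=2, c=M1/2=95/292, d=(M2−M1)/(6·2)=-409/584, b=Δ1−h1·(2M1+M2)/6=387/146
seg 2: a=3, c=M2/2=-283/73, d=(M3−M2)/(6·1)=170/73, b=Δ2−h2·(2M2+M3)/6=-325/73
seg 3: a=-3, c=M3/2=227/73, d=(M4−M3)/(6·3)=-227/657, b=Δ3−h3·(2M3+M4)/6=-381/73
t_q=9/2 → seg 1, τ=3/2; S=2+387/146·τ+95/292·τ²+-409/584·τ³=20297/4672

  seg 0: a=-4 b=489/292 c=0 d=95/2628
  seg 1: a=2 b=387/146 c=95/292 d=-409/584
  seg 2: a=3 b=-325/73 c=-283/73 d=170/73
  seg 3: a=-3 b=-381/73 c=227/73 d=-227/657
S(9/2) = 20297/4672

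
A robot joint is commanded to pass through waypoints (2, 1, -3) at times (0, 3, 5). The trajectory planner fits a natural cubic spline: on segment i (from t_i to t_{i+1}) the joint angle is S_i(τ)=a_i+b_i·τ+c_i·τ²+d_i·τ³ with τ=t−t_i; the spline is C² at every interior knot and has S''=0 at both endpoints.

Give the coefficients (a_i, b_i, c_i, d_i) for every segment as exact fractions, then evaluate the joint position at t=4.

Δ: Δ0=-1/3, Δ1=-2
row 1: diag=10, rhs=-10; c'=1/5, d'=-1
back: M1=-1
M: M0=0, M1=-1, M2=0
seg 0: a=2, c=M0/2=0, d=(M1−M0)/(6·3)=-1/18, b=Δ0−h0·(2M0+M1)/6=1/6
seg 1: a=1, c=M1/2=-1/2, d=(M2−M1)/(6·2)=1/12, b=Δ1−h1·(2M1+M2)/6=-4/3
t_q=4 → seg 1, τ=1; S=1+-4/3·τ+-1/2·τ²+1/12·τ³=-3/4

  seg 0: a=2 b=1/6 c=0 d=-1/18
  seg 1: a=1 b=-4/3 c=-1/2 d=1/12
S(4) = -3/4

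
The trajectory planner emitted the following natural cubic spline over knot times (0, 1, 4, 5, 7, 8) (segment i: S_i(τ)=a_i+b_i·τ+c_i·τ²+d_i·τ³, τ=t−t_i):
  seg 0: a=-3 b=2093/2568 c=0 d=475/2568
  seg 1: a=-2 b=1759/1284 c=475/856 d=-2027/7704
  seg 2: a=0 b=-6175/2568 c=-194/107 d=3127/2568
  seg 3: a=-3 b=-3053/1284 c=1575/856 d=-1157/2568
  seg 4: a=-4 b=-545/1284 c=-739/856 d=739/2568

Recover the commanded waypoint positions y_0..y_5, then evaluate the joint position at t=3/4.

y_0 = S_0(0) = a_0 = -3
y_1 = S_1(0) = a_1 = -2
y_2 = S_2(0) = a_2 = 0
y_3 = S_3(0) = a_3 = -3
y_4 = S_4(0) = a_4 = -4
y_5 = S_4(1) = -5
t_q=3/4 is in segment 0 (τ=3/4); S_0(τ)=-126589/54784

y_0=-3 y_1=-2 y_2=0 y_3=-3 y_4=-4 y_5=-5
S(3/4) = -126589/54784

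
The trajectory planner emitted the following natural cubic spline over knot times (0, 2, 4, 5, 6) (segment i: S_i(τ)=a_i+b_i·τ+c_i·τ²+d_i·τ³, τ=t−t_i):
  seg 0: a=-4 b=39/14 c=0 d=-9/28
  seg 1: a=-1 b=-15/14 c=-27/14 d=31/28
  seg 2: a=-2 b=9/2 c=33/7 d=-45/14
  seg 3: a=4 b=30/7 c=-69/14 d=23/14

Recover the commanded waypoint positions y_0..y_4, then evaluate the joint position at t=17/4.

y_0=-4 y_1=-1 y_2=-2 y_3=4 y_4=5
S(17/4) = -565/896

y_0 = S_0(0) = a_0 = -4
y_1 = S_1(0) = a_1 = -1
y_2 = S_2(0) = a_2 = -2
y_3 = S_3(0) = a_3 = 4
y_4 = S_3(1) = 5
t_q=17/4 is in segment 2 (τ=1/4); S_2(τ)=-565/896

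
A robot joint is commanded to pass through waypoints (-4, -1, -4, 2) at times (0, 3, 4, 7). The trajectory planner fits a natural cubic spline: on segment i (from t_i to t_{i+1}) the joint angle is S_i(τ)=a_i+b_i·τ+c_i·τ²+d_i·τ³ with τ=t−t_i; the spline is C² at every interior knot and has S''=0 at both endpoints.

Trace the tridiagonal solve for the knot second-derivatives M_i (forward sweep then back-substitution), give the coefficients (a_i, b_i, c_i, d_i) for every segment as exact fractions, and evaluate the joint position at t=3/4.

Δ: Δ0=1, Δ1=-3, Δ2=2
row 1: diag=8, rhs=-24; c'=1/8, d'=-3
row 2: denom=8−1·1/8=63/8; d'=(30−1·-3)/(63/8)=88/21
back: M2=88/21
back: M1=-3−1/8·88/21=-74/21
M: M0=0, M1=-74/21, M2=88/21, M3=0
seg 0: a=-4, c=M0/2=0, d=(M1−M0)/(6·3)=-37/189, b=Δ0−h0·(2M0+M1)/6=58/21
seg 1: a=-1, c=M1/2=-37/21, d=(M2−M1)/(6·1)=9/7, b=Δ1−h1·(2M1+M2)/6=-53/21
seg 2: a=-4, c=M2/2=44/21, d=(M3−M2)/(6·3)=-44/189, b=Δ2−h2·(2M2+M3)/6=-46/21
t_q=3/4 → seg 0, τ=3/4; S=-4+58/21·τ+0·τ²+-37/189·τ³=-901/448

  seg 0: a=-4 b=58/21 c=0 d=-37/189
  seg 1: a=-1 b=-53/21 c=-37/21 d=9/7
  seg 2: a=-4 b=-46/21 c=44/21 d=-44/189
S(3/4) = -901/448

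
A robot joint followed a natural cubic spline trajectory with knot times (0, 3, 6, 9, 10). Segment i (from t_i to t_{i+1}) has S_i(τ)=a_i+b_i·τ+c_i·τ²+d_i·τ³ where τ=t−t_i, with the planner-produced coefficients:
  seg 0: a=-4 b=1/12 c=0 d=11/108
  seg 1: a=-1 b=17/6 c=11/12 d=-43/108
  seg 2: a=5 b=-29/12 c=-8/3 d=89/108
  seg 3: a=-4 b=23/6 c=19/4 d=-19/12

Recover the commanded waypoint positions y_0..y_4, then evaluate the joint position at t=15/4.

y_0=-4 y_1=-1 y_2=5 y_3=-4 y_4=3
S(15/4) = 377/256

y_0 = S_0(0) = a_0 = -4
y_1 = S_1(0) = a_1 = -1
y_2 = S_2(0) = a_2 = 5
y_3 = S_3(0) = a_3 = -4
y_4 = S_3(1) = 3
t_q=15/4 is in segment 1 (τ=3/4); S_1(τ)=377/256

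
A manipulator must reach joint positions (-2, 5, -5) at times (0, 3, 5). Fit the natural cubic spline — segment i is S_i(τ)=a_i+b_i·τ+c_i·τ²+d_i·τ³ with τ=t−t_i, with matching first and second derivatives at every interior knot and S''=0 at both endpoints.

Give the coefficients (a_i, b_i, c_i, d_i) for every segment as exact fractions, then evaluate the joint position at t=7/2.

Δ: Δ0=7/3, Δ1=-5
row 1: diag=10, rhs=-44; c'=1/5, d'=-22/5
back: M1=-22/5
M: M0=0, M1=-22/5, M2=0
seg 0: a=-2, c=M0/2=0, d=(M1−M0)/(6·3)=-11/45, b=Δ0−h0·(2M0+M1)/6=68/15
seg 1: a=5, c=M1/2=-11/5, d=(M2−M1)/(6·2)=11/30, b=Δ1−h1·(2M1+M2)/6=-31/15
t_q=7/2 → seg 1, τ=1/2; S=5+-31/15·τ+-11/5·τ²+11/30·τ³=277/80

  seg 0: a=-2 b=68/15 c=0 d=-11/45
  seg 1: a=5 b=-31/15 c=-11/5 d=11/30
S(7/2) = 277/80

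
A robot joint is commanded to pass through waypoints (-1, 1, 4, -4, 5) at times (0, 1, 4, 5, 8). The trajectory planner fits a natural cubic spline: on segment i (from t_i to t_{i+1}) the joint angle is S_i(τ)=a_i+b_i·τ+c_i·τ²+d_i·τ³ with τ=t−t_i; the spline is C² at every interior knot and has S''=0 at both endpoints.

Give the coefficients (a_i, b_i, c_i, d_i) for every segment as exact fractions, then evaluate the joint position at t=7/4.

  seg 0: a=-1 b=113/72 c=0 d=31/72
  seg 1: a=1 b=103/36 c=31/24 d=-413/648
  seg 2: a=4 b=-475/72 c=-40/9 d=73/24
  seg 3: a=-4 b=-229/36 c=337/72 d=-337/648
S(7/4) = 1845/512

Δ: Δ0=2, Δ1=1, Δ2=-8, Δ3=3
row 1: diag=8, rhs=-6; c'=3/8, d'=-3/4
row 2: denom=8−3·3/8=55/8; d'=(-54−3·-3/4)/(55/8)=-414/55
row 3: denom=8−1·8/55=432/55; d'=(66−1·-414/55)/(432/55)=337/36
back: M3=337/36
back: M2=-414/55−8/55·337/36=-80/9
back: M1=-3/4−3/8·-80/9=31/12
M: M0=0, M1=31/12, M2=-80/9, M3=337/36, M4=0
seg 0: a=-1, c=M0/2=0, d=(M1−M0)/(6·1)=31/72, b=Δ0−h0·(2M0+M1)/6=113/72
seg 1: a=1, c=M1/2=31/24, d=(M2−M1)/(6·3)=-413/648, b=Δ1−h1·(2M1+M2)/6=103/36
seg 2: a=4, c=M2/2=-40/9, d=(M3−M2)/(6·1)=73/24, b=Δ2−h2·(2M2+M3)/6=-475/72
seg 3: a=-4, c=M3/2=337/72, d=(M4−M3)/(6·3)=-337/648, b=Δ3−h3·(2M3+M4)/6=-229/36
t_q=7/4 → seg 1, τ=3/4; S=1+103/36·τ+31/24·τ²+-413/648·τ³=1845/512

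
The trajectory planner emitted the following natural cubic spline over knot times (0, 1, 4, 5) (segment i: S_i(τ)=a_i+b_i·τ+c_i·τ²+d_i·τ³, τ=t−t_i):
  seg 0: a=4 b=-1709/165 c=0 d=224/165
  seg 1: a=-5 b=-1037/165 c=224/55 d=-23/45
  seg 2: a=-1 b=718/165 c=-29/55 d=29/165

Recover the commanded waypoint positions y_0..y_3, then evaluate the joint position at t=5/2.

y_0=4 y_1=-5 y_2=-1 y_3=3
S(5/2) = -615/88

y_0 = S_0(0) = a_0 = 4
y_1 = S_1(0) = a_1 = -5
y_2 = S_2(0) = a_2 = -1
y_3 = S_2(1) = 3
t_q=5/2 is in segment 1 (τ=3/2); S_1(τ)=-615/88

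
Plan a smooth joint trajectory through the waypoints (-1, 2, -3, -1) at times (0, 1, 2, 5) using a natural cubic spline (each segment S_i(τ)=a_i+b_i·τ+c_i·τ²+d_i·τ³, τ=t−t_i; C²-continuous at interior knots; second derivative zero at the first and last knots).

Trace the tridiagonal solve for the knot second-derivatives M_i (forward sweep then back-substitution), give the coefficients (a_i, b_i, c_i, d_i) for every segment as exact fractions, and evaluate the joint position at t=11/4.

Δ: Δ0=3, Δ1=-5, Δ2=2/3
row 1: diag=4, rhs=-48; c'=1/4, d'=-12
row 2: denom=8−1·1/4=31/4; d'=(34−1·-12)/(31/4)=184/31
back: M2=184/31
back: M1=-12−1/4·184/31=-418/31
M: M0=0, M1=-418/31, M2=184/31, M3=0
seg 0: a=-1, c=M0/2=0, d=(M1−M0)/(6·1)=-209/93, b=Δ0−h0·(2M0+M1)/6=488/93
seg 1: a=2, c=M1/2=-209/31, d=(M2−M1)/(6·1)=301/93, b=Δ1−h1·(2M1+M2)/6=-139/93
seg 2: a=-3, c=M2/2=92/31, d=(M3−M2)/(6·3)=-92/279, b=Δ2−h2·(2M2+M3)/6=-490/93
t_q=11/4 → seg 2, τ=3/4; S=-3+-490/93·τ+92/31·τ²+-92/279·τ³=-2689/496

  seg 0: a=-1 b=488/93 c=0 d=-209/93
  seg 1: a=2 b=-139/93 c=-209/31 d=301/93
  seg 2: a=-3 b=-490/93 c=92/31 d=-92/279
S(11/4) = -2689/496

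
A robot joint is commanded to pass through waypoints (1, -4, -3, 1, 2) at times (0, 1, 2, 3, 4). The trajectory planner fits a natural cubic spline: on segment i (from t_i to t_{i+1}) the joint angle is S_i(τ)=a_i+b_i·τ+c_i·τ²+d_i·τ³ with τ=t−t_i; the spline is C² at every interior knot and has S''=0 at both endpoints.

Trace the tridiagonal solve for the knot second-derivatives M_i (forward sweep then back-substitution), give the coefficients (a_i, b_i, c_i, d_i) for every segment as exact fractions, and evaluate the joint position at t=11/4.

  seg 0: a=1 b=-355/56 c=0 d=75/56
  seg 1: a=-4 b=-65/28 c=225/56 d=-39/56
  seg 2: a=-3 b=29/8 c=27/14 d=-87/56
  seg 3: a=1 b=79/28 c=-153/56 d=51/56
S(11/4) = 531/3584

Δ: Δ0=-5, Δ1=1, Δ2=4, Δ3=1
row 1: diag=4, rhs=36; c'=1/4, d'=9
row 2: denom=4−1·1/4=15/4; d'=(18−1·9)/(15/4)=12/5
row 3: denom=4−1·4/15=56/15; d'=(-18−1·12/5)/(56/15)=-153/28
back: M3=-153/28
back: M2=12/5−4/15·-153/28=27/7
back: M1=9−1/4·27/7=225/28
M: M0=0, M1=225/28, M2=27/7, M3=-153/28, M4=0
seg 0: a=1, c=M0/2=0, d=(M1−M0)/(6·1)=75/56, b=Δ0−h0·(2M0+M1)/6=-355/56
seg 1: a=-4, c=M1/2=225/56, d=(M2−M1)/(6·1)=-39/56, b=Δ1−h1·(2M1+M2)/6=-65/28
seg 2: a=-3, c=M2/2=27/14, d=(M3−M2)/(6·1)=-87/56, b=Δ2−h2·(2M2+M3)/6=29/8
seg 3: a=1, c=M3/2=-153/56, d=(M4−M3)/(6·1)=51/56, b=Δ3−h3·(2M3+M4)/6=79/28
t_q=11/4 → seg 2, τ=3/4; S=-3+29/8·τ+27/14·τ²+-87/56·τ³=531/3584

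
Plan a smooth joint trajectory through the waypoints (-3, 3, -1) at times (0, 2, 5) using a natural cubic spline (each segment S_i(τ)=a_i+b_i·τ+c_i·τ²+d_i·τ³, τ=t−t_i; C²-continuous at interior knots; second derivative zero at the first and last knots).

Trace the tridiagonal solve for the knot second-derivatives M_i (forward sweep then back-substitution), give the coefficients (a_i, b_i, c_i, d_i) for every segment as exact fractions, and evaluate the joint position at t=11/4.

  seg 0: a=-3 b=58/15 c=0 d=-13/60
  seg 1: a=3 b=19/15 c=-13/10 d=13/90
S(11/4) = 2099/640

Δ: Δ0=3, Δ1=-4/3
row 1: diag=10, rhs=-26; c'=3/10, d'=-13/5
back: M1=-13/5
M: M0=0, M1=-13/5, M2=0
seg 0: a=-3, c=M0/2=0, d=(M1−M0)/(6·2)=-13/60, b=Δ0−h0·(2M0+M1)/6=58/15
seg 1: a=3, c=M1/2=-13/10, d=(M2−M1)/(6·3)=13/90, b=Δ1−h1·(2M1+M2)/6=19/15
t_q=11/4 → seg 1, τ=3/4; S=3+19/15·τ+-13/10·τ²+13/90·τ³=2099/640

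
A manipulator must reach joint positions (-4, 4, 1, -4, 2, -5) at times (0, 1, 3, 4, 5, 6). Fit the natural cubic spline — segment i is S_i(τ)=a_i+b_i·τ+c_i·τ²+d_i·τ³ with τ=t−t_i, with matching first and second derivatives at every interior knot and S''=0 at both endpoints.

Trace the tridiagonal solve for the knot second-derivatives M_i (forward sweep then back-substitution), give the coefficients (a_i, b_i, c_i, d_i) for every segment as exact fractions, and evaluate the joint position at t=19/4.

  seg 0: a=-4 b=2123/228 c=0 d=-299/228
  seg 1: a=4 b=613/114 c=-299/76 d=113/456
  seg 2: a=1 b=-421/57 c=-93/38 d=29/6
  seg 3: a=-4 b=253/114 c=229/19 d=-943/114
  seg 4: a=2 b=86/57 c=-485/38 d=485/114
S(19/4) = 2321/2432

Δ: Δ0=8, Δ1=-3/2, Δ2=-5, Δ3=6, Δ4=-7
row 1: diag=6, rhs=-57; c'=1/3, d'=-19/2
row 2: denom=6−2·1/3=16/3; d'=(-21−2·-19/2)/(16/3)=-3/8
row 3: denom=4−1·3/16=61/16; d'=(66−1·-3/8)/(61/16)=1062/61
row 4: denom=4−1·16/61=228/61; d'=(-78−1·1062/61)/(228/61)=-485/19
back: M4=-485/19
back: M3=1062/61−16/61·-485/19=458/19
back: M2=-3/8−3/16·458/19=-93/19
back: M1=-19/2−1/3·-93/19=-299/38
M: M0=0, M1=-299/38, M2=-93/19, M3=458/19, M4=-485/19, M5=0
seg 0: a=-4, c=M0/2=0, d=(M1−M0)/(6·1)=-299/228, b=Δ0−h0·(2M0+M1)/6=2123/228
seg 1: a=4, c=M1/2=-299/76, d=(M2−M1)/(6·2)=113/456, b=Δ1−h1·(2M1+M2)/6=613/114
seg 2: a=1, c=M2/2=-93/38, d=(M3−M2)/(6·1)=29/6, b=Δ2−h2·(2M2+M3)/6=-421/57
seg 3: a=-4, c=M3/2=229/19, d=(M4−M3)/(6·1)=-943/114, b=Δ3−h3·(2M3+M4)/6=253/114
seg 4: a=2, c=M4/2=-485/38, d=(M5−M4)/(6·1)=485/114, b=Δ4−h4·(2M4+M5)/6=86/57
t_q=19/4 → seg 3, τ=3/4; S=-4+253/114·τ+229/19·τ²+-943/114·τ³=2321/2432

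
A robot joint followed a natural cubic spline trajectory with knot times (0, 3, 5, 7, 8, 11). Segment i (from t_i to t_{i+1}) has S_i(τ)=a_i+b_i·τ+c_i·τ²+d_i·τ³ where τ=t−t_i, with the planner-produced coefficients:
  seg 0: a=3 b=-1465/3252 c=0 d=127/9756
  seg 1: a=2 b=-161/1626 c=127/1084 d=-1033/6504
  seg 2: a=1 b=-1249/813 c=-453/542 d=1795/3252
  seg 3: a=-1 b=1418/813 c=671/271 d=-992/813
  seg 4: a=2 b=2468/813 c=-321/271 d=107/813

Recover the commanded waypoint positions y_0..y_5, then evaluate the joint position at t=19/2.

y_0 = S_0(0) = a_0 = 3
y_1 = S_1(0) = a_1 = 2
y_2 = S_2(0) = a_2 = 1
y_3 = S_3(0) = a_3 = -1
y_4 = S_4(0) = a_4 = 2
y_5 = S_4(3) = 4
t_q=19/2 is in segment 4 (τ=3/2); S_4(τ)=9393/2168

y_0=3 y_1=2 y_2=1 y_3=-1 y_4=2 y_5=4
S(19/2) = 9393/2168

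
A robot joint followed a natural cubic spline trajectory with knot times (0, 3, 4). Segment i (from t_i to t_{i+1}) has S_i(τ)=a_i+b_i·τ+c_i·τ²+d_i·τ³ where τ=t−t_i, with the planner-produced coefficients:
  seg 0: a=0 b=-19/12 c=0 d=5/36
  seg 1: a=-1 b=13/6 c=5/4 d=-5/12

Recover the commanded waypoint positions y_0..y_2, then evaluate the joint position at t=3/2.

y_0 = S_0(0) = a_0 = 0
y_1 = S_1(0) = a_1 = -1
y_2 = S_1(1) = 2
t_q=3/2 is in segment 0 (τ=3/2); S_0(τ)=-61/32

y_0=0 y_1=-1 y_2=2
S(3/2) = -61/32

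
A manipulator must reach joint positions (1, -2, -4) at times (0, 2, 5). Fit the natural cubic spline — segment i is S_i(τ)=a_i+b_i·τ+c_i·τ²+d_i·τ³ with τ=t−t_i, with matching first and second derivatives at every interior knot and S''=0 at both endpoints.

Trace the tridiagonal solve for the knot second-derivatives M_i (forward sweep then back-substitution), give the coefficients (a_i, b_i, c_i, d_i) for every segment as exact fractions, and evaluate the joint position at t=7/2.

  seg 0: a=1 b=-5/3 c=0 d=1/24
  seg 1: a=-2 b=-7/6 c=1/4 d=-1/36
S(7/2) = -105/32

Δ: Δ0=-3/2, Δ1=-2/3
row 1: diag=10, rhs=5; c'=3/10, d'=1/2
back: M1=1/2
M: M0=0, M1=1/2, M2=0
seg 0: a=1, c=M0/2=0, d=(M1−M0)/(6·2)=1/24, b=Δ0−h0·(2M0+M1)/6=-5/3
seg 1: a=-2, c=M1/2=1/4, d=(M2−M1)/(6·3)=-1/36, b=Δ1−h1·(2M1+M2)/6=-7/6
t_q=7/2 → seg 1, τ=3/2; S=-2+-7/6·τ+1/4·τ²+-1/36·τ³=-105/32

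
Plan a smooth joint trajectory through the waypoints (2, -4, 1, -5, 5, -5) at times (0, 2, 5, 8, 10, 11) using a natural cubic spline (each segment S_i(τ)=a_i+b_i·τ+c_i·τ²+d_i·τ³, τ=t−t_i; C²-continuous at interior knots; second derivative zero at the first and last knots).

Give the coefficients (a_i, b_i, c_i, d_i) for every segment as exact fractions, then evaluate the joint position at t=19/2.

  seg 0: a=2 b=-6331/1419 c=0 d=1037/2838
  seg 1: a=-4 b=-109/1419 c=1037/473 d=-6859/12771
  seg 2: a=1 b=-2020/1419 c=-3748/1419 d=10426/12771
  seg 3: a=-5 b=6770/1419 c=2226/473 d=-13031/5676
  seg 4: a=5 b=-5611/1419 c=-8579/946 d=8579/2838
S(19/2) = 75633/15136

Δ: Δ0=-3, Δ1=5/3, Δ2=-2, Δ3=5, Δ4=-10
row 1: diag=10, rhs=28; c'=3/10, d'=14/5
row 2: denom=12−3·3/10=111/10; d'=(-22−3·14/5)/(111/10)=-304/111
row 3: denom=10−3·10/37=340/37; d'=(42−3·-304/111)/(340/37)=929/170
row 4: denom=6−2·37/170=473/85; d'=(-90−2·929/170)/(473/85)=-8579/473
back: M4=-8579/473
back: M3=929/170−37/170·-8579/473=4452/473
back: M2=-304/111−10/37·4452/473=-7496/1419
back: M1=14/5−3/10·-7496/1419=2074/473
M: M0=0, M1=2074/473, M2=-7496/1419, M3=4452/473, M4=-8579/473, M5=0
seg 0: a=2, c=M0/2=0, d=(M1−M0)/(6·2)=1037/2838, b=Δ0−h0·(2M0+M1)/6=-6331/1419
seg 1: a=-4, c=M1/2=1037/473, d=(M2−M1)/(6·3)=-6859/12771, b=Δ1−h1·(2M1+M2)/6=-109/1419
seg 2: a=1, c=M2/2=-3748/1419, d=(M3−M2)/(6·3)=10426/12771, b=Δ2−h2·(2M2+M3)/6=-2020/1419
seg 3: a=-5, c=M3/2=2226/473, d=(M4−M3)/(6·2)=-13031/5676, b=Δ3−h3·(2M3+M4)/6=6770/1419
seg 4: a=5, c=M4/2=-8579/946, d=(M5−M4)/(6·1)=8579/2838, b=Δ4−h4·(2M4+M5)/6=-5611/1419
t_q=19/2 → seg 3, τ=3/2; S=-5+6770/1419·τ+2226/473·τ²+-13031/5676·τ³=75633/15136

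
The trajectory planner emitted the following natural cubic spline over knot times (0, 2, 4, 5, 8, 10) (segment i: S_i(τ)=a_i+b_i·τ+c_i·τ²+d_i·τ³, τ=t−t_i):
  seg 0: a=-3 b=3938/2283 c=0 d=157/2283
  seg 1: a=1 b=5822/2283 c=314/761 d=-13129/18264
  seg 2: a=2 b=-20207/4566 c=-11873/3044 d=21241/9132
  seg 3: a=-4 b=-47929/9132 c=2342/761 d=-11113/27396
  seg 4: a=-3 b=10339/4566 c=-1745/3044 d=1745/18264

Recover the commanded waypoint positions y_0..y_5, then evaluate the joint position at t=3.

y_0=-3 y_1=1 y_2=2 y_3=-4 y_4=-3 y_5=0
S(3) = 19749/6088

y_0 = S_0(0) = a_0 = -3
y_1 = S_1(0) = a_1 = 1
y_2 = S_2(0) = a_2 = 2
y_3 = S_3(0) = a_3 = -4
y_4 = S_4(0) = a_4 = -3
y_5 = S_4(2) = 0
t_q=3 is in segment 1 (τ=1); S_1(τ)=19749/6088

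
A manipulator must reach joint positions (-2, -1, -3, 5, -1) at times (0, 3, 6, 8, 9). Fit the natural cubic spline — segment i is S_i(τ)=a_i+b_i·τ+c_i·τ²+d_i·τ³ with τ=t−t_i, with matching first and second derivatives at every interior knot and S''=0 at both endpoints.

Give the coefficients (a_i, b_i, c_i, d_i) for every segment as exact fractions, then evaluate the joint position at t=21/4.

  seg 0: a=-2 b=403/309 c=0 d=-100/927
  seg 1: a=-1 b=-497/309 c=-100/103 d=397/927
  seg 2: a=-3 b=1276/309 c=297/103 d=-911/618
  seg 3: a=5 b=-626/309 c=-614/103 d=614/309
S(21/4) = -30691/6592

Δ: Δ0=1/3, Δ1=-2/3, Δ2=4, Δ3=-6
row 1: diag=12, rhs=-6; c'=1/4, d'=-1/2
row 2: denom=10−3·1/4=37/4; d'=(28−3·-1/2)/(37/4)=118/37
row 3: denom=6−2·8/37=206/37; d'=(-60−2·118/37)/(206/37)=-1228/103
back: M3=-1228/103
back: M2=118/37−8/37·-1228/103=594/103
back: M1=-1/2−1/4·594/103=-200/103
M: M0=0, M1=-200/103, M2=594/103, M3=-1228/103, M4=0
seg 0: a=-2, c=M0/2=0, d=(M1−M0)/(6·3)=-100/927, b=Δ0−h0·(2M0+M1)/6=403/309
seg 1: a=-1, c=M1/2=-100/103, d=(M2−M1)/(6·3)=397/927, b=Δ1−h1·(2M1+M2)/6=-497/309
seg 2: a=-3, c=M2/2=297/103, d=(M3−M2)/(6·2)=-911/618, b=Δ2−h2·(2M2+M3)/6=1276/309
seg 3: a=5, c=M3/2=-614/103, d=(M4−M3)/(6·1)=614/309, b=Δ3−h3·(2M3+M4)/6=-626/309
t_q=21/4 → seg 1, τ=9/4; S=-1+-497/309·τ+-100/103·τ²+397/927·τ³=-30691/6592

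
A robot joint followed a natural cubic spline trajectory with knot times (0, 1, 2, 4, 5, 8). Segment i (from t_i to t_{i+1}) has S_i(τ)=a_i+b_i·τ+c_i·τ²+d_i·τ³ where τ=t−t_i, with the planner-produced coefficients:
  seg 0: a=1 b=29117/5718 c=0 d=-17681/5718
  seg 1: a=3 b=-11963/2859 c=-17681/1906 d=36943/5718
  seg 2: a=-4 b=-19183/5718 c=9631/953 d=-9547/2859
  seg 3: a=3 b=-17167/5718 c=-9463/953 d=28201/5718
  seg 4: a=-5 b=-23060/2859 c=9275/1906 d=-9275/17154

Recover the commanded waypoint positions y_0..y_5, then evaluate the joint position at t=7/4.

y_0 = S_0(0) = a_0 = 1
y_1 = S_1(0) = a_1 = 3
y_2 = S_2(0) = a_2 = -4
y_3 = S_3(0) = a_3 = 3
y_4 = S_4(0) = a_4 = -5
y_5 = S_4(3) = 0
t_q=7/4 is in segment 1 (τ=3/4); S_1(τ)=-320893/121984

y_0=1 y_1=3 y_2=-4 y_3=3 y_4=-5 y_5=0
S(7/4) = -320893/121984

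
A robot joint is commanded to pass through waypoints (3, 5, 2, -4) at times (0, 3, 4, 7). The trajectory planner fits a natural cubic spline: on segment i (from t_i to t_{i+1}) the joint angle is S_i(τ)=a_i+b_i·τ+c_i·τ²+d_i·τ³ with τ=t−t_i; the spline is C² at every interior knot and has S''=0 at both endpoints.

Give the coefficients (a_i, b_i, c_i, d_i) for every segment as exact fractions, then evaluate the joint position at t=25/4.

Δ: Δ0=2/3, Δ1=-3, Δ2=-2
row 1: diag=8, rhs=-22; c'=1/8, d'=-11/4
row 2: denom=8−1·1/8=63/8; d'=(6−1·-11/4)/(63/8)=10/9
back: M2=10/9
back: M1=-11/4−1/8·10/9=-26/9
M: M0=0, M1=-26/9, M2=10/9, M3=0
seg 0: a=3, c=M0/2=0, d=(M1−M0)/(6·3)=-13/81, b=Δ0−h0·(2M0+M1)/6=19/9
seg 1: a=5, c=M1/2=-13/9, d=(M2−M1)/(6·1)=2/3, b=Δ1−h1·(2M1+M2)/6=-20/9
seg 2: a=2, c=M2/2=5/9, d=(M3−M2)/(6·3)=-5/81, b=Δ2−h2·(2M2+M3)/6=-28/9
t_q=25/4 → seg 2, τ=9/4; S=2+-28/9·τ+5/9·τ²+-5/81·τ³=-185/64

  seg 0: a=3 b=19/9 c=0 d=-13/81
  seg 1: a=5 b=-20/9 c=-13/9 d=2/3
  seg 2: a=2 b=-28/9 c=5/9 d=-5/81
S(25/4) = -185/64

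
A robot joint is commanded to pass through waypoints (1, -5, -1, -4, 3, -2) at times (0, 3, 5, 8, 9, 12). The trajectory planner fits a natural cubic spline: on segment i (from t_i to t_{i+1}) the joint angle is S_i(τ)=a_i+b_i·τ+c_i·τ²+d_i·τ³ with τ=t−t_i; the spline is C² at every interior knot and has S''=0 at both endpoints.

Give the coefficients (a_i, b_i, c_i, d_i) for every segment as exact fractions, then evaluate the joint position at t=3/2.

Δ: Δ0=-2, Δ1=2, Δ2=-1, Δ3=7, Δ4=-5/3
row 1: diag=10, rhs=24; c'=1/5, d'=12/5
row 2: denom=10−2·1/5=48/5; d'=(-18−2·12/5)/(48/5)=-19/8
row 3: denom=8−3·5/16=113/16; d'=(48−3·-19/8)/(113/16)=882/113
row 4: denom=8−1·16/113=888/113; d'=(-52−1·882/113)/(888/113)=-3379/444
back: M4=-3379/444
back: M3=882/113−16/113·-3379/444=986/111
back: M2=-19/8−5/16·986/111=-2287/444
back: M1=12/5−1/5·-2287/444=1523/444
M: M0=0, M1=1523/444, M2=-2287/444, M3=986/111, M4=-3379/444, M5=0
seg 0: a=1, c=M0/2=0, d=(M1−M0)/(6·3)=1523/7992, b=Δ0−h0·(2M0+M1)/6=-3299/888
seg 1: a=-5, c=M1/2=1523/888, d=(M2−M1)/(6·2)=-635/888, b=Δ1−h1·(2M1+M2)/6=635/444
seg 2: a=-1, c=M2/2=-2287/888, d=(M3−M2)/(6·3)=2077/2664, b=Δ2−h2·(2M2+M3)/6=-43/148
seg 3: a=-4, c=M3/2=493/111, d=(M4−M3)/(6·1)=-2441/888, b=Δ3−h3·(2M3+M4)/6=1571/296
seg 4: a=3, c=M4/2=-3379/888, d=(M5−M4)/(6·3)=3379/7992, b=Δ4−h4·(2M4+M5)/6=2639/444
t_q=3/2 → seg 0, τ=3/2; S=1+-3299/888·τ+0·τ²+1523/7992·τ³=-9305/2368

  seg 0: a=1 b=-3299/888 c=0 d=1523/7992
  seg 1: a=-5 b=635/444 c=1523/888 d=-635/888
  seg 2: a=-1 b=-43/148 c=-2287/888 d=2077/2664
  seg 3: a=-4 b=1571/296 c=493/111 d=-2441/888
  seg 4: a=3 b=2639/444 c=-3379/888 d=3379/7992
S(3/2) = -9305/2368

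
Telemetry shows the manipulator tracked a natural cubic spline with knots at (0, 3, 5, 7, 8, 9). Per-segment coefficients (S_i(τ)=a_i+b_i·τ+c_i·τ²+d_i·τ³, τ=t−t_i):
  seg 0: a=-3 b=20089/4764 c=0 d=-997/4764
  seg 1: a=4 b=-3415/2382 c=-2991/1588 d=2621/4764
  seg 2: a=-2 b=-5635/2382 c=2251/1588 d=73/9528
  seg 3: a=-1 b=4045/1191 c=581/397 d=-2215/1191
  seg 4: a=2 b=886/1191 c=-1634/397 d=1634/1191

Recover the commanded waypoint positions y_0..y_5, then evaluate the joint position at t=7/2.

y_0 = S_0(0) = a_0 = -3
y_1 = S_1(0) = a_1 = 4
y_2 = S_2(0) = a_2 = -2
y_3 = S_3(0) = a_3 = -1
y_4 = S_4(0) = a_4 = 2
y_5 = S_4(1) = 0
t_q=7/2 is in segment 1 (τ=1/2); S_1(τ)=36601/12704

y_0=-3 y_1=4 y_2=-2 y_3=-1 y_4=2 y_5=0
S(7/2) = 36601/12704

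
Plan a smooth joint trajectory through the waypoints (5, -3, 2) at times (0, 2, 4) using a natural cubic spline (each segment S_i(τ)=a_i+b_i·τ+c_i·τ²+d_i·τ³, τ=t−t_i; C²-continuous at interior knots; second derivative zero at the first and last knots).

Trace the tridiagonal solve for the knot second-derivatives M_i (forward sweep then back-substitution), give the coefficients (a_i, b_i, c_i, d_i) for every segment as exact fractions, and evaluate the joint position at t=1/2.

Δ: Δ0=-4, Δ1=5/2
row 1: diag=8, rhs=39; c'=1/4, d'=39/8
back: M1=39/8
M: M0=0, M1=39/8, M2=0
seg 0: a=5, c=M0/2=0, d=(M1−M0)/(6·2)=13/32, b=Δ0−h0·(2M0+M1)/6=-45/8
seg 1: a=-3, c=M1/2=39/16, d=(M2−M1)/(6·2)=-13/32, b=Δ1−h1·(2M1+M2)/6=-3/4
t_q=1/2 → seg 0, τ=1/2; S=5+-45/8·τ+0·τ²+13/32·τ³=573/256

  seg 0: a=5 b=-45/8 c=0 d=13/32
  seg 1: a=-3 b=-3/4 c=39/16 d=-13/32
S(1/2) = 573/256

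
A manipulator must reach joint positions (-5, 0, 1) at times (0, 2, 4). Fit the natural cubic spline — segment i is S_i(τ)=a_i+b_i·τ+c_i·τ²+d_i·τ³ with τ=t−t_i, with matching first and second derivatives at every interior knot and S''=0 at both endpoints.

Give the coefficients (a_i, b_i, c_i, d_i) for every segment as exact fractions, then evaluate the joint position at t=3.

Δ: Δ0=5/2, Δ1=1/2
row 1: diag=8, rhs=-12; c'=1/4, d'=-3/2
back: M1=-3/2
M: M0=0, M1=-3/2, M2=0
seg 0: a=-5, c=M0/2=0, d=(M1−M0)/(6·2)=-1/8, b=Δ0−h0·(2M0+M1)/6=3
seg 1: a=0, c=M1/2=-3/4, d=(M2−M1)/(6·2)=1/8, b=Δ1−h1·(2M1+M2)/6=3/2
t_q=3 → seg 1, τ=1; S=0+3/2·τ+-3/4·τ²+1/8·τ³=7/8

  seg 0: a=-5 b=3 c=0 d=-1/8
  seg 1: a=0 b=3/2 c=-3/4 d=1/8
S(3) = 7/8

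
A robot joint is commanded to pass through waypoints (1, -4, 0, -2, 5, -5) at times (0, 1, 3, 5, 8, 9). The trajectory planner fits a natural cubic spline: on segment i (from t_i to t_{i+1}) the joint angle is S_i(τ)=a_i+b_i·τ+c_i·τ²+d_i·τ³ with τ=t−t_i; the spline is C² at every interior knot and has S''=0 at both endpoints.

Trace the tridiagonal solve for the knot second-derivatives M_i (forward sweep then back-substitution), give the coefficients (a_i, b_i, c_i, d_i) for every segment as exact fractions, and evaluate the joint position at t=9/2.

Δ: Δ0=-5, Δ1=2, Δ2=-1, Δ3=7/3, Δ4=-10
row 1: diag=6, rhs=42; c'=1/3, d'=7
row 2: denom=8−2·1/3=22/3; d'=(-18−2·7)/(22/3)=-48/11
row 3: denom=10−2·3/11=104/11; d'=(20−2·-48/11)/(104/11)=79/26
row 4: denom=8−3·33/104=733/104; d'=(-74−3·79/26)/(733/104)=-8644/733
back: M4=-8644/733
back: M3=79/26−33/104·-8644/733=4970/733
back: M2=-48/11−3/11·4970/733=-4554/733
back: M1=7−1/3·-4554/733=6649/733
M: M0=0, M1=6649/733, M2=-4554/733, M3=4970/733, M4=-8644/733, M5=0
seg 0: a=1, c=M0/2=0, d=(M1−M0)/(6·1)=6649/4398, b=Δ0−h0·(2M0+M1)/6=-28639/4398
seg 1: a=-4, c=M1/2=6649/1466, d=(M2−M1)/(6·2)=-11203/8796, b=Δ1−h1·(2M1+M2)/6=-4346/2199
seg 2: a=0, c=M2/2=-2277/733, d=(M3−M2)/(6·2)=2381/2199, b=Δ2−h2·(2M2+M3)/6=1939/2199
seg 3: a=-2, c=M3/2=2485/733, d=(M4−M3)/(6·3)=-2269/2199, b=Δ3−h3·(2M3+M4)/6=3187/2199
seg 4: a=5, c=M4/2=-4322/733, d=(M5−M4)/(6·1)=4322/2199, b=Δ4−h4·(2M4+M5)/6=-13346/2199
t_q=9/2 → seg 2, τ=3/2; S=0+1939/2199·τ+-2277/733·τ²+2381/2199·τ³=-11801/5864

  seg 0: a=1 b=-28639/4398 c=0 d=6649/4398
  seg 1: a=-4 b=-4346/2199 c=6649/1466 d=-11203/8796
  seg 2: a=0 b=1939/2199 c=-2277/733 d=2381/2199
  seg 3: a=-2 b=3187/2199 c=2485/733 d=-2269/2199
  seg 4: a=5 b=-13346/2199 c=-4322/733 d=4322/2199
S(9/2) = -11801/5864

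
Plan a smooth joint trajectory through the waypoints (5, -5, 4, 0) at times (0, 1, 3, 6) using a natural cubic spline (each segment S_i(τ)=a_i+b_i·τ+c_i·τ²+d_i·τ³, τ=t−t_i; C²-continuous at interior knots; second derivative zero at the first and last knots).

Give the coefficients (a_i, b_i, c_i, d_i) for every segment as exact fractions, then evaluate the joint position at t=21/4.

Δ: Δ0=-10, Δ1=9/2, Δ2=-4/3
row 1: diag=6, rhs=87; c'=1/3, d'=29/2
row 2: denom=10−2·1/3=28/3; d'=(-35−2·29/2)/(28/3)=-48/7
back: M2=-48/7
back: M1=29/2−1/3·-48/7=235/14
M: M0=0, M1=235/14, M2=-48/7, M3=0
seg 0: a=5, c=M0/2=0, d=(M1−M0)/(6·1)=235/84, b=Δ0−h0·(2M0+M1)/6=-1075/84
seg 1: a=-5, c=M1/2=235/28, d=(M2−M1)/(6·2)=-331/168, b=Δ1−h1·(2M1+M2)/6=-185/42
seg 2: a=4, c=M2/2=-24/7, d=(M3−M2)/(6·3)=8/21, b=Δ2−h2·(2M2+M3)/6=116/21
t_q=21/4 → seg 2, τ=9/4; S=4+116/21·τ+-24/7·τ²+8/21·τ³=191/56

  seg 0: a=5 b=-1075/84 c=0 d=235/84
  seg 1: a=-5 b=-185/42 c=235/28 d=-331/168
  seg 2: a=4 b=116/21 c=-24/7 d=8/21
S(21/4) = 191/56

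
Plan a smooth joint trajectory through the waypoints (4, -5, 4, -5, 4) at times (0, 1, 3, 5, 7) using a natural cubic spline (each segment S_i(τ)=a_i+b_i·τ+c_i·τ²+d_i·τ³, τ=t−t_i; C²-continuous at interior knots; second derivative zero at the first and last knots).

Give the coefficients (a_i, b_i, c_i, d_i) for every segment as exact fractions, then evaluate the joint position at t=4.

Δ: Δ0=-9, Δ1=9/2, Δ2=-9/2, Δ3=9/2
row 1: diag=6, rhs=81; c'=1/3, d'=27/2
row 2: denom=8−2·1/3=22/3; d'=(-54−2·27/2)/(22/3)=-243/22
row 3: denom=8−2·3/11=82/11; d'=(54−2·-243/22)/(82/11)=837/82
back: M3=837/82
back: M2=-243/22−3/11·837/82=-567/41
back: M1=27/2−1/3·-567/41=1485/82
M: M0=0, M1=1485/82, M2=-567/41, M3=837/82, M4=0
seg 0: a=4, c=M0/2=0, d=(M1−M0)/(6·1)=495/164, b=Δ0−h0·(2M0+M1)/6=-1971/164
seg 1: a=-5, c=M1/2=1485/164, d=(M2−M1)/(6·2)=-873/328, b=Δ1−h1·(2M1+M2)/6=-243/82
seg 2: a=4, c=M2/2=-567/82, d=(M3−M2)/(6·2)=657/328, b=Δ2−h2·(2M2+M3)/6=54/41
seg 3: a=-5, c=M3/2=837/164, d=(M4−M3)/(6·2)=-279/328, b=Δ3−h3·(2M3+M4)/6=-189/82
t_q=4 → seg 2, τ=1; S=4+54/41·τ+-567/82·τ²+657/328·τ³=133/328

  seg 0: a=4 b=-1971/164 c=0 d=495/164
  seg 1: a=-5 b=-243/82 c=1485/164 d=-873/328
  seg 2: a=4 b=54/41 c=-567/82 d=657/328
  seg 3: a=-5 b=-189/82 c=837/164 d=-279/328
S(4) = 133/328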